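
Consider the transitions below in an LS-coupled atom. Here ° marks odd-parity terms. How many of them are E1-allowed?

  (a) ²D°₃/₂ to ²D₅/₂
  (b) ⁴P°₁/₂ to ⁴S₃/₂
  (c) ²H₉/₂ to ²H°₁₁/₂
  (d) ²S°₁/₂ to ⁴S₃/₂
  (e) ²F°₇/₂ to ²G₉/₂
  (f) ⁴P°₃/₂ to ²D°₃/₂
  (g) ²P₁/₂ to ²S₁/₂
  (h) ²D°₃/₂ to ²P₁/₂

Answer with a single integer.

(a) allowed
(b) allowed
(c) allowed
(d) forbidden (ΔS, ΔL fail)
(e) allowed
(f) forbidden (parity, ΔS fail)
(g) forbidden (parity fails)
(h) allowed
Total allowed: 5 of 8.

5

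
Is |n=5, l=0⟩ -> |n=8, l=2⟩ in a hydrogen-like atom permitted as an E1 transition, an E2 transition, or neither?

E2

Δl = 2 − 0 = +2; l_i + l_f = 2.
E1 (Δl = ±1): not satisfied.
E2 (Δl = 0,±2, l_i+l_f ≥ 2): satisfied.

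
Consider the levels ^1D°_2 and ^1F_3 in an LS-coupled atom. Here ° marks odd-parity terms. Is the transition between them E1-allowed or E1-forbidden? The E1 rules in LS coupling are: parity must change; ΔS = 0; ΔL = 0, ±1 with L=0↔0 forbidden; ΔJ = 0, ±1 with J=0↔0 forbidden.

Initial level: S=0, L=2, J=2, parity odd. Final level: S=0, L=3, J=3, parity even.
Parity must change: odd → even — passes.
ΔS = 0: S: 0 → 0 — passes.
ΔL = 0, ±1 (not L=0↔0): L: 2 → 3, ΔL = +1 — passes.
ΔJ = 0, ±1 (not J=0↔0): J: 2 → 3, ΔJ = +1 — passes.
All four E1 rules are satisfied.

allowed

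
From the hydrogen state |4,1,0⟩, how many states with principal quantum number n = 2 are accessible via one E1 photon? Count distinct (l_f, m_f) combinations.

E1 requires Δl = ±1, so l_f ∈ {0, 2}; with 0 ≤ l_f ≤ n_f−1 = 1, the allowed l_f values are {0}.
For l_f = 0: m_f ∈ {m_i−1, m_i, m_i+1} ∩ [−0, 0] = {0} → 1 state.
Total: 1.

1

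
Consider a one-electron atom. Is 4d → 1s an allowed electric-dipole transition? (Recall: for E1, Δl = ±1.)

forbidden

Δl = 0 − 2 = -2; the E1 rule Δl = ±1 is fails.
The transition is electric-dipole forbidden.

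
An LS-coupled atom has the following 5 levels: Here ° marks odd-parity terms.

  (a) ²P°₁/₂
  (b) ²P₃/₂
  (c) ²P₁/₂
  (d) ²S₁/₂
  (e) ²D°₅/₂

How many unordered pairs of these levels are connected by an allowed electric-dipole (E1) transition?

4

(a)–(b): allowed.
(a)–(c): allowed.
(a)–(d): allowed.
(a)–(e): forbidden (parity, ΔJ).
(b)–(c): forbidden (parity).
(b)–(d): forbidden (parity).
(b)–(e): allowed.
(c)–(d): forbidden (parity).
(c)–(e): forbidden (ΔJ).
(d)–(e): forbidden (ΔL, ΔJ).
Allowed pairs: 4 of 10.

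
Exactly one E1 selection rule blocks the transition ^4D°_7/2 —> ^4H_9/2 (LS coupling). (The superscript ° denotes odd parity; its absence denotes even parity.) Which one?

Initial level: S=3/2, L=2, J=7/2, parity odd. Final level: S=3/2, L=5, J=9/2, parity even.
Parity must change: odd → even — ok.
ΔS = 0: S: 3/2 → 3/2 — ok.
ΔL = 0, ±1 (not L=0↔0): L: 2 → 5, ΔL = +3 — fails.
ΔJ = 0, ±1 (not J=0↔0): J: 7/2 → 9/2, ΔJ = +1 — ok.

the ΔL = 0, ±1 rule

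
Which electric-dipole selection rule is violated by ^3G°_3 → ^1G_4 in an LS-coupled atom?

Parity must change: odd → even — ✓.
ΔS = 0: S: 1 → 0 — ✗.
ΔL = 0, ±1 (not L=0↔0): L: 4 → 4, ΔL = +0 — ✓.
ΔJ = 0, ±1 (not J=0↔0): J: 3 → 4, ΔJ = +1 — ✓.

the ΔS = 0 rule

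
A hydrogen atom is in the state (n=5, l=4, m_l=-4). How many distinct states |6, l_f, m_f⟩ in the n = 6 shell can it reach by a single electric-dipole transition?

E1 requires Δl = ±1, so l_f ∈ {3, 5}; with 0 ≤ l_f ≤ n_f−1 = 5, the allowed l_f values are {3, 5}.
For l_f = 3: m_f ∈ {m_i−1, m_i, m_i+1} ∩ [−3, 3] = {-3} → 1 state.
For l_f = 5: m_f ∈ {m_i−1, m_i, m_i+1} ∩ [−5, 5] = {-5, -4, -3} → 3 states.
Total: 4.

4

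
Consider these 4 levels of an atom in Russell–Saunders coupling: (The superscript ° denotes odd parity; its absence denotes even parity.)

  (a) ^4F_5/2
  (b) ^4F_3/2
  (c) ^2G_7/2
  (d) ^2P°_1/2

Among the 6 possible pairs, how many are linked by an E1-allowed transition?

(a)–(b): forbidden (parity).
(a)–(c): forbidden (parity, ΔS).
(a)–(d): forbidden (ΔS, ΔL, ΔJ).
(b)–(c): forbidden (parity, ΔS, ΔJ).
(b)–(d): forbidden (ΔS, ΔL).
(c)–(d): forbidden (ΔL, ΔJ).
Allowed pairs: 0 of 6.

0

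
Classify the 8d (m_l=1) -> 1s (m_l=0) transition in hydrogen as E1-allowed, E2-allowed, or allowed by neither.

Δl = 0 − 2 = -2; l_i + l_f = 2.
Δm_l = -1.
E1 (Δl = ±1, |Δm_l| ≤ 1): not satisfied.
E2 (Δl = 0,±2, l_i+l_f ≥ 2, |Δm_l| ≤ 2): satisfied.

E2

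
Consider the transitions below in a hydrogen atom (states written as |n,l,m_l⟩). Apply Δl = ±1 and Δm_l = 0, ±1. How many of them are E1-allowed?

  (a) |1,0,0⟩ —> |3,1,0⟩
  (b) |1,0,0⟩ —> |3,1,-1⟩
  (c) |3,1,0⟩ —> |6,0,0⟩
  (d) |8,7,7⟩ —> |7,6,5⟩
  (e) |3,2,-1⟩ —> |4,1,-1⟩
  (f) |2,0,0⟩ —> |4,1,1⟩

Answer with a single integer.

5

(a) allowed
(b) allowed
(c) allowed
(d) forbidden — Δm_l = -2 (E1 requires Δm_l = 0, ±1)
(e) allowed
(f) allowed
Total allowed: 5 of 6.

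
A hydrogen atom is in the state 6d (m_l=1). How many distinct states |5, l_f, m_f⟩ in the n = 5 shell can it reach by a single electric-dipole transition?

5

E1 requires Δl = ±1, so l_f ∈ {1, 3}; with 0 ≤ l_f ≤ n_f−1 = 4, the allowed l_f values are {1, 3}.
For l_f = 1: m_f ∈ {m_i−1, m_i, m_i+1} ∩ [−1, 1] = {0, 1} → 2 states.
For l_f = 3: m_f ∈ {m_i−1, m_i, m_i+1} ∩ [−3, 3] = {0, 1, 2} → 3 states.
Total: 5.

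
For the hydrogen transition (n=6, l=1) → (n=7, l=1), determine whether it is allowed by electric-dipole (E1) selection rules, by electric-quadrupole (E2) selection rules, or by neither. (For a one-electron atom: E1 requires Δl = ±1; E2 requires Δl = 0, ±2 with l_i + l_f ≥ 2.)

Δl = 1 − 1 = +0; l_i + l_f = 2.
E1 (Δl = ±1): not satisfied.
E2 (Δl = 0,±2, l_i+l_f ≥ 2): satisfied.

E2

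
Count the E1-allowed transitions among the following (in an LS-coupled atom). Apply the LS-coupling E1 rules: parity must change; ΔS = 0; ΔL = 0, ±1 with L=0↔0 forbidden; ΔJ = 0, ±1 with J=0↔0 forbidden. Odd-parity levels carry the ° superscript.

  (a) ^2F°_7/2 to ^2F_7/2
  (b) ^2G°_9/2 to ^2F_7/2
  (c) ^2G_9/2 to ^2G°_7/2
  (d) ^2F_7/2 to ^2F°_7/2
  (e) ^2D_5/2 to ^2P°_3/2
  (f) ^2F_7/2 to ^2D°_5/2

(a) allowed
(b) allowed
(c) allowed
(d) allowed
(e) allowed
(f) allowed
Total allowed: 6 of 6.

6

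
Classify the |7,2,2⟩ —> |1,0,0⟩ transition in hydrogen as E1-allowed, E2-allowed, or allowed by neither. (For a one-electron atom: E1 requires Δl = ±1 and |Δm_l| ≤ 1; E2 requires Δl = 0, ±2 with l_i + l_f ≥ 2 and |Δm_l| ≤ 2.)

E2

Δl = 0 − 2 = -2; l_i + l_f = 2.
Δm_l = -2.
E1 (Δl = ±1, |Δm_l| ≤ 1): not satisfied.
E2 (Δl = 0,±2, l_i+l_f ≥ 2, |Δm_l| ≤ 2): satisfied.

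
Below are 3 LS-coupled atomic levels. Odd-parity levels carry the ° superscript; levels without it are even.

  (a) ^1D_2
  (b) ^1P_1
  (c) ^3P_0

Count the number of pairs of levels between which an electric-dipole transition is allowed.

(a)–(b): forbidden (parity).
(a)–(c): forbidden (parity, ΔS, ΔJ).
(b)–(c): forbidden (parity, ΔS).
Allowed pairs: 0 of 3.

0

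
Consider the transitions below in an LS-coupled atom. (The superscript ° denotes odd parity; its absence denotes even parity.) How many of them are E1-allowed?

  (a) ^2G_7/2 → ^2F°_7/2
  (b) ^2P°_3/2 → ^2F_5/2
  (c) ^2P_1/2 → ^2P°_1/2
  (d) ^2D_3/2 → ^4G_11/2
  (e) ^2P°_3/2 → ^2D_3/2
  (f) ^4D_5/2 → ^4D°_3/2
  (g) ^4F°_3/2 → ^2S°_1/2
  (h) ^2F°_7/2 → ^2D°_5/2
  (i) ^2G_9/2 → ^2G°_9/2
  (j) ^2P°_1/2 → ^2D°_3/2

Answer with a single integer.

5

(a) allowed
(b) forbidden (ΔL fails)
(c) allowed
(d) forbidden (parity, ΔS, ΔL, ΔJ fail)
(e) allowed
(f) allowed
(g) forbidden (parity, ΔS, ΔL fail)
(h) forbidden (parity fails)
(i) allowed
(j) forbidden (parity fails)
Total allowed: 5 of 10.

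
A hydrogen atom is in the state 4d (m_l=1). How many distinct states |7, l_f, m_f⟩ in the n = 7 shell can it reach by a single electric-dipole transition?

5

E1 requires Δl = ±1, so l_f ∈ {1, 3}; with 0 ≤ l_f ≤ n_f−1 = 6, the allowed l_f values are {1, 3}.
For l_f = 1: m_f ∈ {m_i−1, m_i, m_i+1} ∩ [−1, 1] = {0, 1} → 2 states.
For l_f = 3: m_f ∈ {m_i−1, m_i, m_i+1} ∩ [−3, 3] = {0, 1, 2} → 3 states.
Total: 5.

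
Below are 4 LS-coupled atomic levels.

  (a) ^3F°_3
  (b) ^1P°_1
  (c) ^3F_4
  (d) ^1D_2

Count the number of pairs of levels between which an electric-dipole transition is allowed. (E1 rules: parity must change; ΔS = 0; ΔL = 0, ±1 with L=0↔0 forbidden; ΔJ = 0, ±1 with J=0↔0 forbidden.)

2

(a)–(b): forbidden (parity, ΔS, ΔL, ΔJ).
(a)–(c): allowed.
(a)–(d): forbidden (ΔS).
(b)–(c): forbidden (ΔS, ΔL, ΔJ).
(b)–(d): allowed.
(c)–(d): forbidden (parity, ΔS, ΔJ).
Allowed pairs: 2 of 6.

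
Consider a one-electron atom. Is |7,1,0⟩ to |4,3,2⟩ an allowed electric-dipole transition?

l: 1 → 3 (Δl = +2). Δl = ±1 ✗.
Δm_l = 2 − (0) = +2. E1 requires Δm_l = 0, ±1: ✗.
The transition is electric-dipole forbidden.

forbidden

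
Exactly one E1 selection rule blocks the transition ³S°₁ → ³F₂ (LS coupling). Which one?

the ΔL = 0, ±1 rule

Initial level: S=1, L=0, J=1, parity odd. Final level: S=1, L=3, J=2, parity even.
Parity must change: odd → even — satisfied.
ΔS = 0: S: 1 → 1 — satisfied.
ΔL = 0, ±1 (not L=0↔0): L: 0 → 3, ΔL = +3 — violated.
ΔJ = 0, ±1 (not J=0↔0): J: 1 → 2, ΔJ = +1 — satisfied.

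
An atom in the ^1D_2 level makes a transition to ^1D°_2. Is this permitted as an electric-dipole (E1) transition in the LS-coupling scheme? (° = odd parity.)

allowed

ΔS = 0: S: 0 → 0 — passes.
ΔJ = 0, ±1 (not J=0↔0): J: 2 → 2, ΔJ = +0 — passes.
Parity must change: even → odd — passes.
ΔL = 0, ±1 (not L=0↔0): L: 2 → 2, ΔL = +0 — passes.
All four E1 rules are satisfied.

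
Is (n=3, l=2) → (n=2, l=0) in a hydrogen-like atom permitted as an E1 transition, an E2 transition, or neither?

E2

Δl = 0 − 2 = -2; l_i + l_f = 2.
E1 (Δl = ±1): not satisfied.
E2 (Δl = 0,±2, l_i+l_f ≥ 2): satisfied.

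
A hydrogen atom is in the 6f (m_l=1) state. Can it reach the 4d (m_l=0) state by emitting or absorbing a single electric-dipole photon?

allowed

l: 3 → 2 (Δl = -1). Δl = ±1 ✓.
m_l: 1 → 0 (Δm_l = -1). |Δm_l| ≤ 1 ✓.
All E1 selection rules are satisfied.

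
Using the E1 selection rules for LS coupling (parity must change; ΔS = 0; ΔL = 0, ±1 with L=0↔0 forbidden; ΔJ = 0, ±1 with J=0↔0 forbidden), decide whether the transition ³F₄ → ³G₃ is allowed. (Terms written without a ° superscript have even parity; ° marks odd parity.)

forbidden

Initial level: S=1, L=3, J=4, parity even. Final level: S=1, L=4, J=3, parity even.
Parity must change: even → even — fails.
ΔS = 0: S: 1 → 1 — passes.
ΔL = 0, ±1 (not L=0↔0): L: 3 → 4, ΔL = +1 — passes.
ΔJ = 0, ±1 (not J=0↔0): J: 4 → 3, ΔJ = -1 — passes.
Rule(s) violated: parity.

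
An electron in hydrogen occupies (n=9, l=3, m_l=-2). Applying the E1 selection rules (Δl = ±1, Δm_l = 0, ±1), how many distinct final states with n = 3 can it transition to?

E1 requires Δl = ±1, so l_f ∈ {2, 4}; with 0 ≤ l_f ≤ n_f−1 = 2, the allowed l_f values are {2}.
For l_f = 2: m_f ∈ {m_i−1, m_i, m_i+1} ∩ [−2, 2] = {-2, -1} → 2 states.
Total: 2.

2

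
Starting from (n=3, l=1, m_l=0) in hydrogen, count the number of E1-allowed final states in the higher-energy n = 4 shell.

E1 requires Δl = ±1, so l_f ∈ {0, 2}; with 0 ≤ l_f ≤ n_f−1 = 3, the allowed l_f values are {0, 2}.
For l_f = 0: m_f ∈ {m_i−1, m_i, m_i+1} ∩ [−0, 0] = {0} → 1 state.
For l_f = 2: m_f ∈ {m_i−1, m_i, m_i+1} ∩ [−2, 2] = {-1, 0, 1} → 3 states.
Total: 4.

4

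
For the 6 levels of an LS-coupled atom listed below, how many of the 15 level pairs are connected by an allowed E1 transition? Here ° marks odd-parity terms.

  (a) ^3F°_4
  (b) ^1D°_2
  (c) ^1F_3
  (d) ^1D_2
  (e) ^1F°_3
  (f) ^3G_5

(a)–(b): forbidden (parity, ΔS, ΔJ).
(a)–(c): forbidden (ΔS).
(a)–(d): forbidden (ΔS, ΔJ).
(a)–(e): forbidden (parity, ΔS).
(a)–(f): allowed.
(b)–(c): allowed.
(b)–(d): allowed.
(b)–(e): forbidden (parity).
(b)–(f): forbidden (ΔS, ΔL, ΔJ).
(c)–(d): forbidden (parity).
(c)–(e): allowed.
(c)–(f): forbidden (parity, ΔS, ΔJ).
(d)–(e): allowed.
(d)–(f): forbidden (parity, ΔS, ΔL, ΔJ).
(e)–(f): forbidden (ΔS, ΔJ).
Allowed pairs: 5 of 15.

5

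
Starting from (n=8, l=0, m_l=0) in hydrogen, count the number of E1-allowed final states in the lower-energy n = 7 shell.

E1 requires Δl = ±1, so l_f ∈ {-1, 1}; with 0 ≤ l_f ≤ n_f−1 = 6, the allowed l_f values are {1}.
For l_f = 1: m_f ∈ {m_i−1, m_i, m_i+1} ∩ [−1, 1] = {-1, 0, 1} → 3 states.
Total: 3.

3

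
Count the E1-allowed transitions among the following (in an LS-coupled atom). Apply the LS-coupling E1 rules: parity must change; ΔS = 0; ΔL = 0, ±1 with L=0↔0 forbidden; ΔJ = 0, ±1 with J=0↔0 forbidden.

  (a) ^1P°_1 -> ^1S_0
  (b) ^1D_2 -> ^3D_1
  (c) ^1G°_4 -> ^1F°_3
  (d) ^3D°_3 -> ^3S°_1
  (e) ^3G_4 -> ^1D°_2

(a) allowed
(b) forbidden (parity, ΔS fail)
(c) forbidden (parity fails)
(d) forbidden (parity, ΔL, ΔJ fail)
(e) forbidden (ΔS, ΔL, ΔJ fail)
Total allowed: 1 of 5.

1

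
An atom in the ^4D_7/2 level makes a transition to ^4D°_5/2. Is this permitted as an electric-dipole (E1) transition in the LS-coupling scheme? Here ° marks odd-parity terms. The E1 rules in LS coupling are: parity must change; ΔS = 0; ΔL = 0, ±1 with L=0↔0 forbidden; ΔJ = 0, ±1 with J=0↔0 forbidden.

allowed

Reading off the term symbols: S 3/2→3/2, L 2→2, J 7/2→5/2, parity even→odd.
Parity must change: even → odd — ok.
ΔS = 0: S: 3/2 → 3/2 — ok.
ΔL = 0, ±1 (not L=0↔0): L: 2 → 2, ΔL = +0 — ok.
ΔJ = 0, ±1 (not J=0↔0): J: 7/2 → 5/2, ΔJ = -1 — ok.
All four E1 rules are satisfied.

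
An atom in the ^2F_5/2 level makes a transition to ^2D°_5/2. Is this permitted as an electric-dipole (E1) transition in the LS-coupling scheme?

Parity must change: even → odd — passes.
ΔS = 0: S: 1/2 → 1/2 — passes.
ΔL = 0, ±1 (not L=0↔0): L: 3 → 2, ΔL = -1 — passes.
ΔJ = 0, ±1 (not J=0↔0): J: 5/2 → 5/2, ΔJ = +0 — passes.
All four E1 rules are satisfied.

allowed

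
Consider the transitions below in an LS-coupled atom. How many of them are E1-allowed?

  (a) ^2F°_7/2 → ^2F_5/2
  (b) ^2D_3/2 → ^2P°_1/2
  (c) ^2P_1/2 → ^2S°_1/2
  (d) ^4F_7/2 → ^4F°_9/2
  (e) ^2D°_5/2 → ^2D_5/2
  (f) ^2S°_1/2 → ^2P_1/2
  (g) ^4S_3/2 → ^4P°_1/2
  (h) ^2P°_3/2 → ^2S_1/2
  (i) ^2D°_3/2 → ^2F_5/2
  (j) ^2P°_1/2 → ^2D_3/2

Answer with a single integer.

(a) allowed
(b) allowed
(c) allowed
(d) allowed
(e) allowed
(f) allowed
(g) allowed
(h) allowed
(i) allowed
(j) allowed
Total allowed: 10 of 10.

10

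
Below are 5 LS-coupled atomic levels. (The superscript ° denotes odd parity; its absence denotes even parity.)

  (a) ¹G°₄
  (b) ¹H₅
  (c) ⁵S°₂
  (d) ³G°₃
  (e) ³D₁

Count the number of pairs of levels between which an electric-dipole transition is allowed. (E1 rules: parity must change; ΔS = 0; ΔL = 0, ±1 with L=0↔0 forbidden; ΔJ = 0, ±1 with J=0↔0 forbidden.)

(a)–(b): allowed.
(a)–(c): forbidden (parity, ΔS, ΔL, ΔJ).
(a)–(d): forbidden (parity, ΔS).
(a)–(e): forbidden (ΔS, ΔL, ΔJ).
(b)–(c): forbidden (ΔS, ΔL, ΔJ).
(b)–(d): forbidden (ΔS, ΔJ).
(b)–(e): forbidden (parity, ΔS, ΔL, ΔJ).
(c)–(d): forbidden (parity, ΔS, ΔL).
(c)–(e): forbidden (ΔS, ΔL).
(d)–(e): forbidden (ΔL, ΔJ).
Allowed pairs: 1 of 10.

1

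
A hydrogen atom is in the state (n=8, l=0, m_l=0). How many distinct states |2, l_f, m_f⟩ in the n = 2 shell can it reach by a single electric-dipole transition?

3

E1 requires Δl = ±1, so l_f ∈ {-1, 1}; with 0 ≤ l_f ≤ n_f−1 = 1, the allowed l_f values are {1}.
For l_f = 1: m_f ∈ {m_i−1, m_i, m_i+1} ∩ [−1, 1] = {-1, 0, 1} → 3 states.
Total: 3.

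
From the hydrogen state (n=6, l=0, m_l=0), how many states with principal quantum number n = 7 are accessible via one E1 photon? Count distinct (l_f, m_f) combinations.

E1 requires Δl = ±1, so l_f ∈ {-1, 1}; with 0 ≤ l_f ≤ n_f−1 = 6, the allowed l_f values are {1}.
For l_f = 1: m_f ∈ {m_i−1, m_i, m_i+1} ∩ [−1, 1] = {-1, 0, 1} → 3 states.
Total: 3.

3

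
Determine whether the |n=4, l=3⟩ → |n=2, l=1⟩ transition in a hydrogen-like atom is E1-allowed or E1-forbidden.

forbidden

Δl = 1 − 3 = -2; the E1 rule Δl = ±1 is fails.
The transition is electric-dipole forbidden.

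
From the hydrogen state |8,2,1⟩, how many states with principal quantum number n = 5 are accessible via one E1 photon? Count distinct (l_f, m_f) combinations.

E1 requires Δl = ±1, so l_f ∈ {1, 3}; with 0 ≤ l_f ≤ n_f−1 = 4, the allowed l_f values are {1, 3}.
For l_f = 1: m_f ∈ {m_i−1, m_i, m_i+1} ∩ [−1, 1] = {0, 1} → 2 states.
For l_f = 3: m_f ∈ {m_i−1, m_i, m_i+1} ∩ [−3, 3] = {0, 1, 2} → 3 states.
Total: 5.

5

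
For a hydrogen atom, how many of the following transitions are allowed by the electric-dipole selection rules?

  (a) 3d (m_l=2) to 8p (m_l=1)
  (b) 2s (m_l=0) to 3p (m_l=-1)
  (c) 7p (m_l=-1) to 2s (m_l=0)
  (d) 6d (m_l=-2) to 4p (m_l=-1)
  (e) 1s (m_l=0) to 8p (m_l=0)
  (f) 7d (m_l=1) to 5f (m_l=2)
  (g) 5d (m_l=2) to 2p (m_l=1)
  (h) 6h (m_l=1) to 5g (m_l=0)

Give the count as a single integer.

(a) allowed
(b) allowed
(c) allowed
(d) allowed
(e) allowed
(f) allowed
(g) allowed
(h) allowed
Total allowed: 8 of 8.

8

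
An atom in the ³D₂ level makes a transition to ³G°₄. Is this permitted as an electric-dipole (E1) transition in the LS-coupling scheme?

forbidden

Parity must change: even → odd — ok.
ΔS = 0: S: 1 → 1 — ok.
ΔL = 0, ±1 (not L=0↔0): L: 2 → 4, ΔL = +2 — fails.
ΔJ = 0, ±1 (not J=0↔0): J: 2 → 4, ΔJ = +2 — fails.
Rule(s) violated: ΔL, ΔJ.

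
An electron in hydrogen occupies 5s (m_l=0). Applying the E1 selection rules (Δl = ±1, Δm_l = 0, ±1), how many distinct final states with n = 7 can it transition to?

3

E1 requires Δl = ±1, so l_f ∈ {-1, 1}; with 0 ≤ l_f ≤ n_f−1 = 6, the allowed l_f values are {1}.
For l_f = 1: m_f ∈ {m_i−1, m_i, m_i+1} ∩ [−1, 1] = {-1, 0, 1} → 3 states.
Total: 3.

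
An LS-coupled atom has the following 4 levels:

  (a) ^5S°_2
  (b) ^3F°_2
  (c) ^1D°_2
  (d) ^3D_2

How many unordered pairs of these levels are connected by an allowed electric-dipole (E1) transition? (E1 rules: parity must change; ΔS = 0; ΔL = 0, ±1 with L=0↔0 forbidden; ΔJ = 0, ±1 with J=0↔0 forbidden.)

1

(a)–(b): forbidden (parity, ΔS, ΔL).
(a)–(c): forbidden (parity, ΔS, ΔL).
(a)–(d): forbidden (ΔS, ΔL).
(b)–(c): forbidden (parity, ΔS).
(b)–(d): allowed.
(c)–(d): forbidden (ΔS).
Allowed pairs: 1 of 6.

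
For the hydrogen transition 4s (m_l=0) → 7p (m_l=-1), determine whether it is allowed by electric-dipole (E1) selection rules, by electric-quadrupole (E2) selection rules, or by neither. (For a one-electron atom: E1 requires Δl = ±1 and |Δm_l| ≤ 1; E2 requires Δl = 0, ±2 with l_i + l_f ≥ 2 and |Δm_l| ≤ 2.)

Δl = 1 − 0 = +1; l_i + l_f = 1.
Δm_l = -1.
E1 (Δl = ±1, |Δm_l| ≤ 1): satisfied.
E2 (Δl = 0,±2, l_i+l_f ≥ 2, |Δm_l| ≤ 2): not satisfied.

E1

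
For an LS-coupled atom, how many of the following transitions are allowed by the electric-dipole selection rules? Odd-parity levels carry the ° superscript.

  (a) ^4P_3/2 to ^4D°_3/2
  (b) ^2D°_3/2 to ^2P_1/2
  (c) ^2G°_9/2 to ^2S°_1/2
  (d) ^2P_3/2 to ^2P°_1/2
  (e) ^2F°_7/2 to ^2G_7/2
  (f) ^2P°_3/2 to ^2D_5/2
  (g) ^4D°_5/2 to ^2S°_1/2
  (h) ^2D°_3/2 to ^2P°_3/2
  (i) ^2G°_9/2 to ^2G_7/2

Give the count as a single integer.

(a) allowed
(b) allowed
(c) forbidden (parity, ΔL, ΔJ fail)
(d) allowed
(e) allowed
(f) allowed
(g) forbidden (parity, ΔS, ΔL, ΔJ fail)
(h) forbidden (parity fails)
(i) allowed
Total allowed: 6 of 9.

6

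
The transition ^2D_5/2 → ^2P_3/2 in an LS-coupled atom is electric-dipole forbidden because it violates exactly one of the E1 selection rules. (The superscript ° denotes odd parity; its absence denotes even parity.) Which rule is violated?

ΔL = 0, ±1 (not L=0↔0): L: 2 → 1, ΔL = -1 — satisfied.
ΔJ = 0, ±1 (not J=0↔0): J: 5/2 → 3/2, ΔJ = -1 — satisfied.
ΔS = 0: S: 1/2 → 1/2 — satisfied.
Parity must change: even → even — violated.

parity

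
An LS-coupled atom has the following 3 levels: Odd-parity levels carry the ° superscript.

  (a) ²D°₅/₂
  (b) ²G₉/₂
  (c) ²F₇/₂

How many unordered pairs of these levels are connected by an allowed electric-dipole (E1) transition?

(a)–(b): forbidden (ΔL, ΔJ).
(a)–(c): allowed.
(b)–(c): forbidden (parity).
Allowed pairs: 1 of 3.

1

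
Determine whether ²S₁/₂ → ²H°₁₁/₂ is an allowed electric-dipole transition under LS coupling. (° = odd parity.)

forbidden

Reading off the term symbols: S 1/2→1/2, L 0→5, J 1/2→11/2, parity even→odd.
Parity must change: even → odd — satisfied.
ΔS = 0: S: 1/2 → 1/2 — satisfied.
ΔL = 0, ±1 (not L=0↔0): L: 0 → 5, ΔL = +5 — violated.
ΔJ = 0, ±1 (not J=0↔0): J: 1/2 → 11/2, ΔJ = +5 — violated.
Rule(s) violated: ΔL, ΔJ.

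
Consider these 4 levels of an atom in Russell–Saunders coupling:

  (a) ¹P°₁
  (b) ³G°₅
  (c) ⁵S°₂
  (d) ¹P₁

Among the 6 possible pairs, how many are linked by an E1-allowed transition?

(a)–(b): forbidden (parity, ΔS, ΔL, ΔJ).
(a)–(c): forbidden (parity, ΔS).
(a)–(d): allowed.
(b)–(c): forbidden (parity, ΔS, ΔL, ΔJ).
(b)–(d): forbidden (ΔS, ΔL, ΔJ).
(c)–(d): forbidden (ΔS).
Allowed pairs: 1 of 6.

1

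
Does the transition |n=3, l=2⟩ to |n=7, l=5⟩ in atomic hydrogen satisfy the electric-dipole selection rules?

Initial l = 2, final l = 5, so Δl = +3. E1 requires Δl = ±1: violated.
The transition is electric-dipole forbidden.

forbidden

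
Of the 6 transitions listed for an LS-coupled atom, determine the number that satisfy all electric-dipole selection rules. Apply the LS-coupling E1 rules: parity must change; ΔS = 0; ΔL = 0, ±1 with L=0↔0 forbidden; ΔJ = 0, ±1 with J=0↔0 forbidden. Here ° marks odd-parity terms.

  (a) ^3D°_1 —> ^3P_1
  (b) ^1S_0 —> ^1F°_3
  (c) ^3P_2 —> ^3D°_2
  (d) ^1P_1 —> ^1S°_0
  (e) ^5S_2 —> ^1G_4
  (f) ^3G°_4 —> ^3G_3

4

(a) allowed
(b) forbidden (ΔL, ΔJ fail)
(c) allowed
(d) allowed
(e) forbidden (parity, ΔS, ΔL, ΔJ fail)
(f) allowed
Total allowed: 4 of 6.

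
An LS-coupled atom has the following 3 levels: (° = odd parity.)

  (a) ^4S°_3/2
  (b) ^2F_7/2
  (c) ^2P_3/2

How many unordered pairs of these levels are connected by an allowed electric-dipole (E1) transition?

(a)–(b): forbidden (ΔS, ΔL, ΔJ).
(a)–(c): forbidden (ΔS).
(b)–(c): forbidden (parity, ΔL, ΔJ).
Allowed pairs: 0 of 3.

0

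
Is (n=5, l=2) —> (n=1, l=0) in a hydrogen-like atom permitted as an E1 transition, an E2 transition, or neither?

E2

Δl = 0 − 2 = -2; l_i + l_f = 2.
E1 (Δl = ±1): not satisfied.
E2 (Δl = 0,±2, l_i+l_f ≥ 2): satisfied.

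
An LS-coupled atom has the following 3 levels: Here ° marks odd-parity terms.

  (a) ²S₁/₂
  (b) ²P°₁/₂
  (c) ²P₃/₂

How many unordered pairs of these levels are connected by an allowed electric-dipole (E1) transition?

2

(a)–(b): allowed.
(a)–(c): forbidden (parity).
(b)–(c): allowed.
Allowed pairs: 2 of 3.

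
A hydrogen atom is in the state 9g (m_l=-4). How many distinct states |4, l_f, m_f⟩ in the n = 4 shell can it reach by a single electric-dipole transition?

E1 requires Δl = ±1, so l_f ∈ {3, 5}; with 0 ≤ l_f ≤ n_f−1 = 3, the allowed l_f values are {3}.
For l_f = 3: m_f ∈ {m_i−1, m_i, m_i+1} ∩ [−3, 3] = {-3} → 1 state.
Total: 1.

1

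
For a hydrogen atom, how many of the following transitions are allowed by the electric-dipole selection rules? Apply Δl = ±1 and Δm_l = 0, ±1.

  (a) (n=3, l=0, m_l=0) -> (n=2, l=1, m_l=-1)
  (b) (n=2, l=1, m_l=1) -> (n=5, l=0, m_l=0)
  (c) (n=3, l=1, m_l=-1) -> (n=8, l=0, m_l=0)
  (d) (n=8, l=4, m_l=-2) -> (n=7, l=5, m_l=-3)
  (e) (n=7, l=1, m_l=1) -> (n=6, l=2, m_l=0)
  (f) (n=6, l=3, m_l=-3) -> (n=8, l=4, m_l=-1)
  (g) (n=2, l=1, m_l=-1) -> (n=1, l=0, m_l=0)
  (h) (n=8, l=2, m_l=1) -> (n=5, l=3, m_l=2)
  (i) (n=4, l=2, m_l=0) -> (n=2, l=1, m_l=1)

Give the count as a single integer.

8

(a) allowed
(b) allowed
(c) allowed
(d) allowed
(e) allowed
(f) forbidden — Δm_l = +2 (E1 requires Δm_l = 0, ±1)
(g) allowed
(h) allowed
(i) allowed
Total allowed: 8 of 9.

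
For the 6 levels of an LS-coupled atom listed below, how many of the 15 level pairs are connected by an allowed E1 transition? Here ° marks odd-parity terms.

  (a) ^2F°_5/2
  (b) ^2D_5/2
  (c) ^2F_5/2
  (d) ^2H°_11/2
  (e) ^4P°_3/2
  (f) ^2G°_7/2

(a)–(b): allowed.
(a)–(c): allowed.
(a)–(d): forbidden (parity, ΔL, ΔJ).
(a)–(e): forbidden (parity, ΔS, ΔL).
(a)–(f): forbidden (parity).
(b)–(c): forbidden (parity).
(b)–(d): forbidden (ΔL, ΔJ).
(b)–(e): forbidden (ΔS).
(b)–(f): forbidden (ΔL).
(c)–(d): forbidden (ΔL, ΔJ).
(c)–(e): forbidden (ΔS, ΔL).
(c)–(f): allowed.
(d)–(e): forbidden (parity, ΔS, ΔL, ΔJ).
(d)–(f): forbidden (parity, ΔJ).
(e)–(f): forbidden (parity, ΔS, ΔL, ΔJ).
Allowed pairs: 3 of 15.

3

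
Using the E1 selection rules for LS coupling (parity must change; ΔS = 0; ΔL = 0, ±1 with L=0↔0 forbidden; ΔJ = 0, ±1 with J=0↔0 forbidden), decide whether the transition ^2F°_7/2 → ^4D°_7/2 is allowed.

Parity must change: odd → odd — violated.
ΔS = 0: S: 1/2 → 3/2 — violated.
ΔL = 0, ±1 (not L=0↔0): L: 3 → 2, ΔL = -1 — satisfied.
ΔJ = 0, ±1 (not J=0↔0): J: 7/2 → 7/2, ΔJ = +0 — satisfied.
Rule(s) violated: parity, ΔS.

forbidden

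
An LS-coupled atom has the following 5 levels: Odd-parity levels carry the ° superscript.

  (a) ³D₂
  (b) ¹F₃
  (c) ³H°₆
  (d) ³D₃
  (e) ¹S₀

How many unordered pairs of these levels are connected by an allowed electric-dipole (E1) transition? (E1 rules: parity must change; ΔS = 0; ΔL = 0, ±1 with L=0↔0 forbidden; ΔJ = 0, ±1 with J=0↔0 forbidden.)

0

(a)–(b): forbidden (parity, ΔS).
(a)–(c): forbidden (ΔL, ΔJ).
(a)–(d): forbidden (parity).
(a)–(e): forbidden (parity, ΔS, ΔL, ΔJ).
(b)–(c): forbidden (ΔS, ΔL, ΔJ).
(b)–(d): forbidden (parity, ΔS).
(b)–(e): forbidden (parity, ΔL, ΔJ).
(c)–(d): forbidden (ΔL, ΔJ).
(c)–(e): forbidden (ΔS, ΔL, ΔJ).
(d)–(e): forbidden (parity, ΔS, ΔL, ΔJ).
Allowed pairs: 0 of 10.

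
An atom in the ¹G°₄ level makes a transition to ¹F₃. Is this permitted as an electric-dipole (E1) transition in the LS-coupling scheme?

allowed

Reading off the term symbols: S 0→0, L 4→3, J 4→3, parity odd→even.
Parity must change: odd → even — ✓.
ΔS = 0: S: 0 → 0 — ✓.
ΔJ = 0, ±1 (not J=0↔0): J: 4 → 3, ΔJ = -1 — ✓.
ΔL = 0, ±1 (not L=0↔0): L: 4 → 3, ΔL = -1 — ✓.
All four E1 rules are satisfied.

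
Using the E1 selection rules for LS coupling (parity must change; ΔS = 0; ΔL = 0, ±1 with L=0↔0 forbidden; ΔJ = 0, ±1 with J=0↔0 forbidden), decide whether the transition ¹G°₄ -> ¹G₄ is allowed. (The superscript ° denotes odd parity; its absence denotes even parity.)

Initial level: S=0, L=4, J=4, parity odd. Final level: S=0, L=4, J=4, parity even.
Parity must change: odd → even — ok.
ΔS = 0: S: 0 → 0 — ok.
ΔL = 0, ±1 (not L=0↔0): L: 4 → 4, ΔL = +0 — ok.
ΔJ = 0, ±1 (not J=0↔0): J: 4 → 4, ΔJ = +0 — ok.
All four E1 rules are satisfied.

allowed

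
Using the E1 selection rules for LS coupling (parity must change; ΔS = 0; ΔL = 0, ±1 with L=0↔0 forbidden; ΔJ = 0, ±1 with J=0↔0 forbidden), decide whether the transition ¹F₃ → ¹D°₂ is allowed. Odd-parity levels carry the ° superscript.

Initial level: S=0, L=3, J=3, parity even. Final level: S=0, L=2, J=2, parity odd.
ΔL = 0, ±1 (not L=0↔0): L: 3 → 2, ΔL = -1 — passes.
Parity must change: even → odd — passes.
ΔS = 0: S: 0 → 0 — passes.
ΔJ = 0, ±1 (not J=0↔0): J: 3 → 2, ΔJ = -1 — passes.
All four E1 rules are satisfied.

allowed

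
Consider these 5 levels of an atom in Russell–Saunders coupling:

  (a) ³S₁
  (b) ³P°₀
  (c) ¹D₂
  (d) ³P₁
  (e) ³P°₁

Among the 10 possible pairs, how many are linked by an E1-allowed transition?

(a)–(b): allowed.
(a)–(c): forbidden (parity, ΔS, ΔL).
(a)–(d): forbidden (parity).
(a)–(e): allowed.
(b)–(c): forbidden (ΔS, ΔJ).
(b)–(d): allowed.
(b)–(e): forbidden (parity).
(c)–(d): forbidden (parity, ΔS).
(c)–(e): forbidden (ΔS).
(d)–(e): allowed.
Allowed pairs: 4 of 10.

4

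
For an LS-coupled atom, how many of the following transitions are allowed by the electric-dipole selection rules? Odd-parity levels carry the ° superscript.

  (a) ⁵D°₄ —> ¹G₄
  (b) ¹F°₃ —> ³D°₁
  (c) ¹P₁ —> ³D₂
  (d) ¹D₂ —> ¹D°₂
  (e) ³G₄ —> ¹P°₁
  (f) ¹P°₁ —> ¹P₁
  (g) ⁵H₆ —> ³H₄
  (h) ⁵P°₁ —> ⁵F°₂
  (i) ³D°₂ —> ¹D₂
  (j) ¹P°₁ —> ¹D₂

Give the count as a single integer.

3

(a) forbidden (ΔS, ΔL fail)
(b) forbidden (parity, ΔS, ΔJ fail)
(c) forbidden (parity, ΔS fail)
(d) allowed
(e) forbidden (ΔS, ΔL, ΔJ fail)
(f) allowed
(g) forbidden (parity, ΔS, ΔJ fail)
(h) forbidden (parity, ΔL fail)
(i) forbidden (ΔS fails)
(j) allowed
Total allowed: 3 of 10.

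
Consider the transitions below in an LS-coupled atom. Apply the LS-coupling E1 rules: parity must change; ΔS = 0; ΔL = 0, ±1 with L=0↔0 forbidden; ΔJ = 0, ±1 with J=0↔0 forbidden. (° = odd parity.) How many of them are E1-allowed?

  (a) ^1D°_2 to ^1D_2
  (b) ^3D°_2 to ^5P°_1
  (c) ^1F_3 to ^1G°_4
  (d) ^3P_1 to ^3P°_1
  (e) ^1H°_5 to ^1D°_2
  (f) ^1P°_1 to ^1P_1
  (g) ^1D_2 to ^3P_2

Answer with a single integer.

(a) allowed
(b) forbidden (parity, ΔS fail)
(c) allowed
(d) allowed
(e) forbidden (parity, ΔL, ΔJ fail)
(f) allowed
(g) forbidden (parity, ΔS fail)
Total allowed: 4 of 7.

4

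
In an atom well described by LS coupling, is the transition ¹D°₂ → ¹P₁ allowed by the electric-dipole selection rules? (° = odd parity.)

Initial level: S=0, L=2, J=2, parity odd. Final level: S=0, L=1, J=1, parity even.
Parity must change: odd → even — ✓.
ΔS = 0: S: 0 → 0 — ✓.
ΔL = 0, ±1 (not L=0↔0): L: 2 → 1, ΔL = -1 — ✓.
ΔJ = 0, ±1 (not J=0↔0): J: 2 → 1, ΔJ = -1 — ✓.
All four E1 rules are satisfied.

allowed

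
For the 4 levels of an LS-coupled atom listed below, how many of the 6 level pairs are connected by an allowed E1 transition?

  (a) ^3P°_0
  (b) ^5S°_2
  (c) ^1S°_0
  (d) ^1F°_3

0

(a)–(b): forbidden (parity, ΔS, ΔJ).
(a)–(c): forbidden (parity, ΔS, ΔJ).
(a)–(d): forbidden (parity, ΔS, ΔL, ΔJ).
(b)–(c): forbidden (parity, ΔS, ΔL, ΔJ).
(b)–(d): forbidden (parity, ΔS, ΔL).
(c)–(d): forbidden (parity, ΔL, ΔJ).
Allowed pairs: 0 of 6.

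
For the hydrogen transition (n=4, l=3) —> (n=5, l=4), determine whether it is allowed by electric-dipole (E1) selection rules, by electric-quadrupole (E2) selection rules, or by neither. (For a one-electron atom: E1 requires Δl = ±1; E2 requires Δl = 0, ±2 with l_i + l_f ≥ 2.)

Δl = 4 − 3 = +1; l_i + l_f = 7.
E1 (Δl = ±1): satisfied.
E2 (Δl = 0,±2, l_i+l_f ≥ 2): not satisfied.

E1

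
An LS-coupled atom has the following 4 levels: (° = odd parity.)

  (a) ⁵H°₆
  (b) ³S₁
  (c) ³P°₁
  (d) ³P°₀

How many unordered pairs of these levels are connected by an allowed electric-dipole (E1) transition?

2

(a)–(b): forbidden (ΔS, ΔL, ΔJ).
(a)–(c): forbidden (parity, ΔS, ΔL, ΔJ).
(a)–(d): forbidden (parity, ΔS, ΔL, ΔJ).
(b)–(c): allowed.
(b)–(d): allowed.
(c)–(d): forbidden (parity).
Allowed pairs: 2 of 6.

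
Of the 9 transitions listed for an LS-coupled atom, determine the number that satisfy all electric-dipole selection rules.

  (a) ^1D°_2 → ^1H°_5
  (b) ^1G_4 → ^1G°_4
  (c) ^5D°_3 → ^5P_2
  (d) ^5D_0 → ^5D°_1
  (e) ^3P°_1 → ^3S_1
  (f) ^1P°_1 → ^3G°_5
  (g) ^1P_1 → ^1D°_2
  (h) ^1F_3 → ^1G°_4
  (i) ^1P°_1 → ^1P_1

(a) forbidden (parity, ΔL, ΔJ fail)
(b) allowed
(c) allowed
(d) allowed
(e) allowed
(f) forbidden (parity, ΔS, ΔL, ΔJ fail)
(g) allowed
(h) allowed
(i) allowed
Total allowed: 7 of 9.

7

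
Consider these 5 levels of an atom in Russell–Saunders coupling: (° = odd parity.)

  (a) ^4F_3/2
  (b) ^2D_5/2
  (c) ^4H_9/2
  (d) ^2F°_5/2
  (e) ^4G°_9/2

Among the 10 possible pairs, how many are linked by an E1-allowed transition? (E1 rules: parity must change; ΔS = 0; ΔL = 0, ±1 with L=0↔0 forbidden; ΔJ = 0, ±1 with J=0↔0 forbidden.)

(a)–(b): forbidden (parity, ΔS).
(a)–(c): forbidden (parity, ΔL, ΔJ).
(a)–(d): forbidden (ΔS).
(a)–(e): forbidden (ΔJ).
(b)–(c): forbidden (parity, ΔS, ΔL, ΔJ).
(b)–(d): allowed.
(b)–(e): forbidden (ΔS, ΔL, ΔJ).
(c)–(d): forbidden (ΔS, ΔL, ΔJ).
(c)–(e): allowed.
(d)–(e): forbidden (parity, ΔS, ΔJ).
Allowed pairs: 2 of 10.

2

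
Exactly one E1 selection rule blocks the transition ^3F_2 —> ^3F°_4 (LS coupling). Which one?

Initial level: S=1, L=3, J=2, parity even. Final level: S=1, L=3, J=4, parity odd.
Parity must change: even → odd — ok.
ΔS = 0: S: 1 → 1 — ok.
ΔL = 0, ±1 (not L=0↔0): L: 3 → 3, ΔL = +0 — ok.
ΔJ = 0, ±1 (not J=0↔0): J: 2 → 4, ΔJ = +2 — fails.

the ΔJ = 0, ±1 rule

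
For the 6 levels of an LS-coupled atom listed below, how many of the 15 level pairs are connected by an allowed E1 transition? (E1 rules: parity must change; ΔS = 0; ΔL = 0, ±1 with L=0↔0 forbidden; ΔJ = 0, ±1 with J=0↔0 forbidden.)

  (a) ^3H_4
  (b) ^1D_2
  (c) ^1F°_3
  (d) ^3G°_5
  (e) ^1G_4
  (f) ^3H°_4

(a)–(b): forbidden (parity, ΔS, ΔL, ΔJ).
(a)–(c): forbidden (ΔS, ΔL).
(a)–(d): allowed.
(a)–(e): forbidden (parity, ΔS).
(a)–(f): allowed.
(b)–(c): allowed.
(b)–(d): forbidden (ΔS, ΔL, ΔJ).
(b)–(e): forbidden (parity, ΔL, ΔJ).
(b)–(f): forbidden (ΔS, ΔL, ΔJ).
(c)–(d): forbidden (parity, ΔS, ΔJ).
(c)–(e): allowed.
(c)–(f): forbidden (parity, ΔS, ΔL).
(d)–(e): forbidden (ΔS).
(d)–(f): forbidden (parity).
(e)–(f): forbidden (ΔS).
Allowed pairs: 4 of 15.

4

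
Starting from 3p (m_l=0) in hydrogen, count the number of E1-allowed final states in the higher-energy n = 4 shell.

4

E1 requires Δl = ±1, so l_f ∈ {0, 2}; with 0 ≤ l_f ≤ n_f−1 = 3, the allowed l_f values are {0, 2}.
For l_f = 0: m_f ∈ {m_i−1, m_i, m_i+1} ∩ [−0, 0] = {0} → 1 state.
For l_f = 2: m_f ∈ {m_i−1, m_i, m_i+1} ∩ [−2, 2] = {-1, 0, 1} → 3 states.
Total: 4.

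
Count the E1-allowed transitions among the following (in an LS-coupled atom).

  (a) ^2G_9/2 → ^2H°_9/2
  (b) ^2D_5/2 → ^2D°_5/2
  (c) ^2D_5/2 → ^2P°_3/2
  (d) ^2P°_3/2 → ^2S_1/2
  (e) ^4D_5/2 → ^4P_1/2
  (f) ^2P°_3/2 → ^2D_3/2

5

(a) allowed
(b) allowed
(c) allowed
(d) allowed
(e) forbidden (parity, ΔJ fail)
(f) allowed
Total allowed: 5 of 6.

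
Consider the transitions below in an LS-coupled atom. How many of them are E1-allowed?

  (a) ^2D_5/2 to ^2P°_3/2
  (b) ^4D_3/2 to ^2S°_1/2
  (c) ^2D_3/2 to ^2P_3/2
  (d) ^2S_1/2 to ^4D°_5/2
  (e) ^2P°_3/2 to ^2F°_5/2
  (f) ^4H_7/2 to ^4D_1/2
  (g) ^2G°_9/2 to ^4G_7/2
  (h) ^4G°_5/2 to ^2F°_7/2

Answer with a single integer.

1

(a) allowed
(b) forbidden (ΔS, ΔL fail)
(c) forbidden (parity fails)
(d) forbidden (ΔS, ΔL, ΔJ fail)
(e) forbidden (parity, ΔL fail)
(f) forbidden (parity, ΔL, ΔJ fail)
(g) forbidden (ΔS fails)
(h) forbidden (parity, ΔS fail)
Total allowed: 1 of 8.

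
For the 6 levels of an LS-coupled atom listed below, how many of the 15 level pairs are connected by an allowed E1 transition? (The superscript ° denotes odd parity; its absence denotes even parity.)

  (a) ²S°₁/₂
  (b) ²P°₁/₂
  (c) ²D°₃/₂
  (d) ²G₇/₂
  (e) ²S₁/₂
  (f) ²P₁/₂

(a)–(b): forbidden (parity).
(a)–(c): forbidden (parity, ΔL).
(a)–(d): forbidden (ΔL, ΔJ).
(a)–(e): forbidden (ΔL).
(a)–(f): allowed.
(b)–(c): forbidden (parity).
(b)–(d): forbidden (ΔL, ΔJ).
(b)–(e): allowed.
(b)–(f): allowed.
(c)–(d): forbidden (ΔL, ΔJ).
(c)–(e): forbidden (ΔL).
(c)–(f): allowed.
(d)–(e): forbidden (parity, ΔL, ΔJ).
(d)–(f): forbidden (parity, ΔL, ΔJ).
(e)–(f): forbidden (parity).
Allowed pairs: 4 of 15.

4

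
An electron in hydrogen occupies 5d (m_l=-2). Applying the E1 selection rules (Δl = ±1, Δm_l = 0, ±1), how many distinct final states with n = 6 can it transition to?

E1 requires Δl = ±1, so l_f ∈ {1, 3}; with 0 ≤ l_f ≤ n_f−1 = 5, the allowed l_f values are {1, 3}.
For l_f = 1: m_f ∈ {m_i−1, m_i, m_i+1} ∩ [−1, 1] = {-1} → 1 state.
For l_f = 3: m_f ∈ {m_i−1, m_i, m_i+1} ∩ [−3, 3] = {-3, -2, -1} → 3 states.
Total: 4.

4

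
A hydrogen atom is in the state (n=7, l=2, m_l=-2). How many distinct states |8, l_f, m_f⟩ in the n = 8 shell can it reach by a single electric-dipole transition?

4

E1 requires Δl = ±1, so l_f ∈ {1, 3}; with 0 ≤ l_f ≤ n_f−1 = 7, the allowed l_f values are {1, 3}.
For l_f = 1: m_f ∈ {m_i−1, m_i, m_i+1} ∩ [−1, 1] = {-1} → 1 state.
For l_f = 3: m_f ∈ {m_i−1, m_i, m_i+1} ∩ [−3, 3] = {-3, -2, -1} → 3 states.
Total: 4.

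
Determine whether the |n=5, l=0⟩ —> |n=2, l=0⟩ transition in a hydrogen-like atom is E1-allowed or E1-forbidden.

forbidden

l: 0 → 0 (Δl = +0). Δl = ±1 fails.
The transition is electric-dipole forbidden.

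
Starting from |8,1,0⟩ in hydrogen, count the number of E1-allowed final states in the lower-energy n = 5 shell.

E1 requires Δl = ±1, so l_f ∈ {0, 2}; with 0 ≤ l_f ≤ n_f−1 = 4, the allowed l_f values are {0, 2}.
For l_f = 0: m_f ∈ {m_i−1, m_i, m_i+1} ∩ [−0, 0] = {0} → 1 state.
For l_f = 2: m_f ∈ {m_i−1, m_i, m_i+1} ∩ [−2, 2] = {-1, 0, 1} → 3 states.
Total: 4.

4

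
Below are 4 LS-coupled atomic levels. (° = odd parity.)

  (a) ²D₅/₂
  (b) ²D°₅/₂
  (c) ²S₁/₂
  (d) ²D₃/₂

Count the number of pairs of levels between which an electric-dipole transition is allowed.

(a)–(b): allowed.
(a)–(c): forbidden (parity, ΔL, ΔJ).
(a)–(d): forbidden (parity).
(b)–(c): forbidden (ΔL, ΔJ).
(b)–(d): allowed.
(c)–(d): forbidden (parity, ΔL).
Allowed pairs: 2 of 6.

2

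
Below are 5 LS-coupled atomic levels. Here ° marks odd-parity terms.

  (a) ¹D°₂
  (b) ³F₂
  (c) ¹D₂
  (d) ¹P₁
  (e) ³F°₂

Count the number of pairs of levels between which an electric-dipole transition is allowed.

3

(a)–(b): forbidden (ΔS).
(a)–(c): allowed.
(a)–(d): allowed.
(a)–(e): forbidden (parity, ΔS).
(b)–(c): forbidden (parity, ΔS).
(b)–(d): forbidden (parity, ΔS, ΔL).
(b)–(e): allowed.
(c)–(d): forbidden (parity).
(c)–(e): forbidden (ΔS).
(d)–(e): forbidden (ΔS, ΔL).
Allowed pairs: 3 of 10.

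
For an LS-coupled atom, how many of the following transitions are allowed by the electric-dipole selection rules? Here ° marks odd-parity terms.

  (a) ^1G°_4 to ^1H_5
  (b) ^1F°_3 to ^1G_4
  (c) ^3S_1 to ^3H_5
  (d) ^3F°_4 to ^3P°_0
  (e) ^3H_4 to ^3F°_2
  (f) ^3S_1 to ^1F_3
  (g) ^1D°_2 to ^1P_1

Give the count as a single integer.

(a) allowed
(b) allowed
(c) forbidden (parity, ΔL, ΔJ fail)
(d) forbidden (parity, ΔL, ΔJ fail)
(e) forbidden (ΔL, ΔJ fail)
(f) forbidden (parity, ΔS, ΔL, ΔJ fail)
(g) allowed
Total allowed: 3 of 7.

3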